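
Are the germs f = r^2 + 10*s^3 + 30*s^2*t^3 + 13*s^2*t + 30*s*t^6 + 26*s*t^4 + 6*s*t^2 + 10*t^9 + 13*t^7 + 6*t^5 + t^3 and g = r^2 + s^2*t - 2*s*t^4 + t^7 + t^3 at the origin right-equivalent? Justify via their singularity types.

Yes.

The Hessian of f at 0 has rank 1. Corank 2; j^3 = (2*s + t)*(5*s^2 + 4*s*t + t^2) splits into three distinct lines over C (the quadratic factor has nonzero discriminant), so D_4. The Hessian of g at 0 has rank 1. Corank 2; j^3 = t*(s^2 + t^2) splits into three distinct lines over C (the quadratic factor has nonzero discriminant), so D_4. Both have type D_4, hence right-equivalent.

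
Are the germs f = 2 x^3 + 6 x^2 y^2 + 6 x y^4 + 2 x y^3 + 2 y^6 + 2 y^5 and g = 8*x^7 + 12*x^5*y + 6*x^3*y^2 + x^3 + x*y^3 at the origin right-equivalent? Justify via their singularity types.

Yes.

The Hessian of f at 0 is [[0, 0], [0, 0]] with rank 0, so corank 2. A Groebner basis of the Jacobian ideal J(f) in C{x,y} is {-x^2 + y^4 - y^3/3, x^3, x^2*y + x^2/3 + y^3/9, x^2 + x*y^2 + y^3/3}; counting standard monomials gives mu = 7. Corank 2; j^3 = 2*x^3 is a perfect cube, so E-series; the 4-jet and mu = 7 give E_7. The Hessian of g at 0 is [[0, 0], [0, 0]] with rank 0, so corank 2. A Groebner basis of the Jacobian ideal J(g) in C{x,y} is {x^3, x*y^2, 3*x^2 + y^3}; counting standard monomials gives mu = 7. Corank 2; j^3 = x^3 is a perfect cube, so E-series; the 4-jet and mu = 7 give E_7. Both have type E_7, hence right-equivalent.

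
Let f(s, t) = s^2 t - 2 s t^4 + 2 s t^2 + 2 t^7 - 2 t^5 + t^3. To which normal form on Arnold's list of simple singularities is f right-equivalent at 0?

D_8

The Hessian of f at 0 has rank 0. Corank 2; j^3 = t*(s + t)^2 has shape L^2 M (L != M), so D-series; mu = 8 gives D_8.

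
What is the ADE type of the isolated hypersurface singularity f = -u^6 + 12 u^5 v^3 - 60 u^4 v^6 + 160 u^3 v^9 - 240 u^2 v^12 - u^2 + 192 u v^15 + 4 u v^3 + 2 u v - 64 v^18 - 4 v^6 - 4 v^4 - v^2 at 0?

The Hessian of f at 0 is [[-2, 2], [2, -2]] with rank 1, so corank 1. A Groebner basis of the Jacobian ideal J(f) in C{u,v} is {u*v^2 - u/2 + v/2, -u/2 + v^3 + v/2, u^2 - 2*u*v + v^2}; counting standard monomials gives mu = 5. Corank 1: A-series; mu = 5 gives A_5.

A5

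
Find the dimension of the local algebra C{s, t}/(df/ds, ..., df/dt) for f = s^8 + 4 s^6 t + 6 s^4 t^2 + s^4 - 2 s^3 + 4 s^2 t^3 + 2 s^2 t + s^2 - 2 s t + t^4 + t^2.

3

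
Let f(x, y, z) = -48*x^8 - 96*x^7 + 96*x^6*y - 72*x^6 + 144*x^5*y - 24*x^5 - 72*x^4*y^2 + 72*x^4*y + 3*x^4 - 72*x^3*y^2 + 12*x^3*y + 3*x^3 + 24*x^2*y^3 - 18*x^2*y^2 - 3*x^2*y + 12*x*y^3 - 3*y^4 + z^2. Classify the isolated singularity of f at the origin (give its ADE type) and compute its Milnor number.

Type D5, Milnor number mu = 5.

The Hessian of f at 0 has rank 1. Corank 2; j^3 = 3*x^2*(x - y) has shape L^2 M (L != M), so D-series; mu = 5 gives D_5.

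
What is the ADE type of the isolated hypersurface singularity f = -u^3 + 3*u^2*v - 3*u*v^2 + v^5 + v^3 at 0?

The Hessian of f at 0 is [[0, 0], [0, 0]] with rank 0, so corank 2. A Groebner basis of the Jacobian ideal J(f) in C{u,v} is {v^4, u^2 - 2*u*v + v^2}; counting standard monomials gives mu = 8. Corank 2; j^3 = -(u - v)^3 is a perfect cube, so E-series; the 5-jet and mu = 8 give E_8.

E8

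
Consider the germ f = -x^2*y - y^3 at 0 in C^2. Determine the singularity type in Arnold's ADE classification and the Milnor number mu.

The Hessian of f at 0 is [[0, 0], [0, 0]] with rank 0, so corank 2. A Groebner basis of the Jacobian ideal J(f) in C{x,y} is {y^3, x^2 + 3*y^2, x*y}; counting standard monomials gives mu = 4. Corank 2; j^3 = -y*(x^2 + y^2) splits into three distinct lines over C (the quadratic factor has nonzero discriminant), so D_4.

Type D_4, Milnor number mu = 4.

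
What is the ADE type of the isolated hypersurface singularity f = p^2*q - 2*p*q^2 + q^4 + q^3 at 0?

D5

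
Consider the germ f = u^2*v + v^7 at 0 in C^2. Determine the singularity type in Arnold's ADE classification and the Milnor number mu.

Type D_8, Milnor number mu = 8.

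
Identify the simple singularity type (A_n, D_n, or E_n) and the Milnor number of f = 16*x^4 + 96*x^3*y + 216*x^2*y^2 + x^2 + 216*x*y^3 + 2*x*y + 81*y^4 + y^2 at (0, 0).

The Hessian of f at 0 has rank 1. Corank 1: A-series; mu = 3 gives A_3.

Type A_{3}, Milnor number mu = 3.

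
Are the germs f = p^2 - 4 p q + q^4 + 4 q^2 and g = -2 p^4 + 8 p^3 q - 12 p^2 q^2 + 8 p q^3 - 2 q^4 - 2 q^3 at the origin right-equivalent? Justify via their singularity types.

The Hessian of f at 0 is [[2, -4], [-4, 8]] with rank 1, so corank 1. A Groebner basis of the Jacobian ideal J(f) in C{p,q} is {q^3, p - 2*q}; counting standard monomials gives mu = 3. Corank 1: A-series; mu = 3 gives A_3. The Hessian of g at 0 is [[0, 0], [0, 0]] with rank 0, so corank 2. A Groebner basis of the Jacobian ideal J(g) in C{p,q} is {p^3 - 3*p^2*q, q^2}; counting standard monomials gives mu = 6. Corank 2; j^3 = -2*q^3 is a perfect cube, so E-series; the 4-jet and mu = 6 give E_6. f is A_3 but g is E_6, hence not right-equivalent.

No.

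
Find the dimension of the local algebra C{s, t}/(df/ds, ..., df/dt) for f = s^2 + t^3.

The Hessian of f at 0 is [[2, 0], [0, 0]] with rank 1, so corank 1. A Groebner basis of the Jacobian ideal J(f) in C{s,t} is {t^2, s}; counting standard monomials gives mu = 2. Corank 1: A-series; mu = 2 gives A_2.

2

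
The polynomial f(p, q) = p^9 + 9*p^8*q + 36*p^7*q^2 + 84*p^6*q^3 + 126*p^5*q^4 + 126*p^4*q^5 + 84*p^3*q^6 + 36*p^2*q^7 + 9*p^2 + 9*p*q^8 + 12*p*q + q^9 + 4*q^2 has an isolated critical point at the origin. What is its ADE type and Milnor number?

Type A_{8}, Milnor number mu = 8.

The Hessian of f at 0 has rank 1. Corank 1: A-series; mu = 8 gives A_8.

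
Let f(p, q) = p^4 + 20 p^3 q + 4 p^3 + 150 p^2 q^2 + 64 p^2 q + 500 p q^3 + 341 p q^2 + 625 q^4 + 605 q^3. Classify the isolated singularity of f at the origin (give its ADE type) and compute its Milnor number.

The Hessian of f at 0 has rank 0. Corank 2; j^3 = (p + 5*q)*(2*p + 11*q)^2 has shape L^2 M (L != M), so D-series; mu = 5 gives D_5.

Type D_{5}, Milnor number mu = 5.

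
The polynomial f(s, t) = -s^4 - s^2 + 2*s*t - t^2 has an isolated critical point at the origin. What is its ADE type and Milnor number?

Type A3, Milnor number mu = 3.

The Hessian of f at 0 is [[-2, 2], [2, -2]] with rank 1, so corank 1. A Groebner basis of the Jacobian ideal J(f) in C{s,t} is {t^3, s - t}; counting standard monomials gives mu = 3. Corank 1: A-series; mu = 3 gives A_3.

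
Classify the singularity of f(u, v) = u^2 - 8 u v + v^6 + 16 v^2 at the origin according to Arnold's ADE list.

The Hessian of f at 0 is [[2, -8], [-8, 32]] with rank 1, so corank 1. A Groebner basis of the Jacobian ideal J(f) in C{u,v} is {v^5, u - 4*v}; counting standard monomials gives mu = 5. Corank 1: A-series; mu = 5 gives A_5.

A_5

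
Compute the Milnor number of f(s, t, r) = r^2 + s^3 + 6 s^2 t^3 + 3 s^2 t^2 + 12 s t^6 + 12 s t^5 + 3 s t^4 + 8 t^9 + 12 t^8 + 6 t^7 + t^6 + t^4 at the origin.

6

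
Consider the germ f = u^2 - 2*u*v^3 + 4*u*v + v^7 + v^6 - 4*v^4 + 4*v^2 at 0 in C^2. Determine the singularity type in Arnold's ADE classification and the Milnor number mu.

The Hessian of f at 0 has rank 1. Corank 1: A-series; mu = 6 gives A_6.

Type A6, Milnor number mu = 6.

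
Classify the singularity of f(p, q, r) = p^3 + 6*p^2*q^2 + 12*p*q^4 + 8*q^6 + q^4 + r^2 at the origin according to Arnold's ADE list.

The Hessian of f at 0 has rank 1. Corank 2; j^3 = p^3 is a perfect cube, so E-series; the 4-jet and mu = 6 give E_6.

E_6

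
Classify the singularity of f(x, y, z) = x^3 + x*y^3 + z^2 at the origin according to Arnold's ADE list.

The Hessian of f at 0 has rank 1. Corank 2; j^3 = x^3 is a perfect cube, so E-series; the 4-jet and mu = 7 give E_7.

E_{7}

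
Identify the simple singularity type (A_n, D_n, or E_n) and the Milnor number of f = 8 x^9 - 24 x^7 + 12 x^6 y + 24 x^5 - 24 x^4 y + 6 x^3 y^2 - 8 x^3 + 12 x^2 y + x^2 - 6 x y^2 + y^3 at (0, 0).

Type A_{2}, Milnor number mu = 2.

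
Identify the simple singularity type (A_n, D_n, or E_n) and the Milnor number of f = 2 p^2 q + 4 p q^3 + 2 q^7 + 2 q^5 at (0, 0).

Type D_{8}, Milnor number mu = 8.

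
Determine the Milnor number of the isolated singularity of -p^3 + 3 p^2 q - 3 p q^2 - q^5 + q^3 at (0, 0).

8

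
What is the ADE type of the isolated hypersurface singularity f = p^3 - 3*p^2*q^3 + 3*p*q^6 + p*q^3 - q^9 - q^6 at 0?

E_{7}

The Hessian of f at 0 has rank 0. Corank 2; j^3 = p^3 is a perfect cube, so E-series; the 4-jet and mu = 7 give E_7.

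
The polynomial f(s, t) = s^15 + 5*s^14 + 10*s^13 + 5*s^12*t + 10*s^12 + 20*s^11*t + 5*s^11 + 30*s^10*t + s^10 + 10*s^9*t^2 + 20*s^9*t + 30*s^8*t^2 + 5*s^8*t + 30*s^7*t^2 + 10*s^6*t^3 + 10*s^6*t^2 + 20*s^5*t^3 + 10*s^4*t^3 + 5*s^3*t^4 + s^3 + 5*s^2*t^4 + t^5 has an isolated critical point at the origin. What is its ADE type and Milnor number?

Type E8, Milnor number mu = 8.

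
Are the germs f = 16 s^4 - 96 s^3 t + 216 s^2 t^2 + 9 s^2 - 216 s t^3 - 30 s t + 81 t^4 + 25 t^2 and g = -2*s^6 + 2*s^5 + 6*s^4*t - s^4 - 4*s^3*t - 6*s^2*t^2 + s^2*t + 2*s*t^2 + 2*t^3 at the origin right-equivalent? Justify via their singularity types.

No.

The Hessian of f at 0 has rank 1. Corank 1: A-series; mu = 3 gives A_3. The Hessian of g at 0 has rank 0. Corank 2; j^3 = t*(s^2 + 2*s*t + 2*t^2) splits into three distinct lines over C (the quadratic factor has nonzero discriminant), so D_4. f is A_3 but g is D_4, hence not right-equivalent.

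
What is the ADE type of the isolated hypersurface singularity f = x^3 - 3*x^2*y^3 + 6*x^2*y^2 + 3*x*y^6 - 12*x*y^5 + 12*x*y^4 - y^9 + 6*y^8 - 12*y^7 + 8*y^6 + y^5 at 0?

E_{8}

The Hessian of f at 0 is [[0, 0], [0, 0]] with rank 0, so corank 2. A Groebner basis of the Jacobian ideal J(f) in C{x,y} is {-x^2/2 + x*y^3 - 2*x*y^2, y^4, x^3, x^2*y + 2*x^2 + 8*x*y^2}; counting standard monomials gives mu = 8. Corank 2; j^3 = x^3 is a perfect cube, so E-series; the 5-jet and mu = 8 give E_8.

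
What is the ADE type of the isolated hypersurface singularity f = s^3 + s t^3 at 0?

E_7

The Hessian of f at 0 is [[0, 0], [0, 0]] with rank 0, so corank 2. A Groebner basis of the Jacobian ideal J(f) in C{s,t} is {s^3, s*t^2, 3*s^2 + t^3}; counting standard monomials gives mu = 7. Corank 2; j^3 = s^3 is a perfect cube, so E-series; the 4-jet and mu = 7 give E_7.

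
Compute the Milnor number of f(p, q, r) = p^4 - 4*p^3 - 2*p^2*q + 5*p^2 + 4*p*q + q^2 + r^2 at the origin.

The Hessian of f at 0 has rank 3. Corank 0: nondegenerate Morse point, so A_1.

1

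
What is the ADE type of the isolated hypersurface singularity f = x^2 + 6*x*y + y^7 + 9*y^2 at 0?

A_{6}

The Hessian of f at 0 is [[2, 6], [6, 18]] with rank 1, so corank 1. A Groebner basis of the Jacobian ideal J(f) in C{x,y} is {y^6, x + 3*y}; counting standard monomials gives mu = 6. Corank 1: A-series; mu = 6 gives A_6.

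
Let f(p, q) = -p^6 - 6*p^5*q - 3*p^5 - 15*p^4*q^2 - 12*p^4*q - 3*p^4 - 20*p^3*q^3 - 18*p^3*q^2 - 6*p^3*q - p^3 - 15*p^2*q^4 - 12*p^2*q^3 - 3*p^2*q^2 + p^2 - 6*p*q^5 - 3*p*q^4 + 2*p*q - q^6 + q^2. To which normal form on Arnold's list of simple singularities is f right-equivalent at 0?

A_{2}

The Hessian of f at 0 is [[2, 2], [2, 2]] with rank 1, so corank 1. A Groebner basis of the Jacobian ideal J(f) in C{p,q} is {q^2, p + q}; counting standard monomials gives mu = 2. Corank 1: A-series; mu = 2 gives A_2.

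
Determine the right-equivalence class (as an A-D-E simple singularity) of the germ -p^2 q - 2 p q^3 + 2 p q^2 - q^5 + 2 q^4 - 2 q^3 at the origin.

D_{4}

The Hessian of f at 0 has rank 0. Corank 2; j^3 = -q*(p^2 - 2*p*q + 2*q^2) splits into three distinct lines over C (the quadratic factor has nonzero discriminant), so D_4.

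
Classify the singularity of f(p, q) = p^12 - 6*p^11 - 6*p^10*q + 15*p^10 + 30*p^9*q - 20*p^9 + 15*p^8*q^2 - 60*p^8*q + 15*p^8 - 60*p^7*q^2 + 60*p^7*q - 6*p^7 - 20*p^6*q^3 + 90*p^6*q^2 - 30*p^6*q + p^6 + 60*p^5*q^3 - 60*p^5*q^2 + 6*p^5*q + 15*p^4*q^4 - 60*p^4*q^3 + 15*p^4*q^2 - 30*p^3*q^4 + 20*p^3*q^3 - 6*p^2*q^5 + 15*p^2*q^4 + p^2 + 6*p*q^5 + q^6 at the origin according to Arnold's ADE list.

The Hessian of f at 0 is [[2, 0], [0, 0]] with rank 1, so corank 1. A Groebner basis of the Jacobian ideal J(f) in C{p,q} is {q^5, p}; counting standard monomials gives mu = 5. Corank 1: A-series; mu = 5 gives A_5.

A_5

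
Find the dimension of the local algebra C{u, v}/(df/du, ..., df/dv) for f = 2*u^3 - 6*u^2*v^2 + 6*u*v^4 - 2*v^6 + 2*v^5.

The Hessian of f at 0 has rank 0. Corank 2; j^3 = 2*u^3 is a perfect cube, so E-series; the 5-jet and mu = 8 give E_8.

8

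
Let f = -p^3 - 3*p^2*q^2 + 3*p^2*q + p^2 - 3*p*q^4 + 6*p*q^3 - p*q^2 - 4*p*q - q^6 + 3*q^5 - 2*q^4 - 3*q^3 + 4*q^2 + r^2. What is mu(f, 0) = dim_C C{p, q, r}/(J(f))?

2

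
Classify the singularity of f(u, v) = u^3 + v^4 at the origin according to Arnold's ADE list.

The Hessian of f at 0 has rank 0. Corank 2; j^3 = u^3 is a perfect cube, so E-series; the 4-jet and mu = 6 give E_6.

E_{6}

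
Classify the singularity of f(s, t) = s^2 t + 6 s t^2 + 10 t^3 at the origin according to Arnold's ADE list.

The Hessian of f at 0 has rank 0. Corank 2; j^3 = t*(s^2 + 6*s*t + 10*t^2) splits into three distinct lines over C (the quadratic factor has nonzero discriminant), so D_4.

D4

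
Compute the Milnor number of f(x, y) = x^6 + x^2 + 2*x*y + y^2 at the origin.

5

The Hessian of f at 0 is [[2, 2], [2, 2]] with rank 1, so corank 1. A Groebner basis of the Jacobian ideal J(f) in C{x,y} is {y^5, x + y}; counting standard monomials gives mu = 5. Corank 1: A-series; mu = 5 gives A_5.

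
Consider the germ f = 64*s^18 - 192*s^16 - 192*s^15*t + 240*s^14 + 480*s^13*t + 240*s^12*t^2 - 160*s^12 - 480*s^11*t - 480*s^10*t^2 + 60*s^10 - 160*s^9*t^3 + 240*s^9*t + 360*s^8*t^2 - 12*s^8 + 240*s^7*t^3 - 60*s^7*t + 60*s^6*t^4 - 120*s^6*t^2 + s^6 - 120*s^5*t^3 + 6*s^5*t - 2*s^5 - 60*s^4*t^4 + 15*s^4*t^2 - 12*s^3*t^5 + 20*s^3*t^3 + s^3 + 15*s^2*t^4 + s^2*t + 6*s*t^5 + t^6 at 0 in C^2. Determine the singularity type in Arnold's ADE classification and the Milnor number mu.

Type D_7, Milnor number mu = 7.

The Hessian of f at 0 has rank 0. Corank 2; j^3 = s^2*(s + t) has shape L^2 M (L != M), so D-series; mu = 7 gives D_7.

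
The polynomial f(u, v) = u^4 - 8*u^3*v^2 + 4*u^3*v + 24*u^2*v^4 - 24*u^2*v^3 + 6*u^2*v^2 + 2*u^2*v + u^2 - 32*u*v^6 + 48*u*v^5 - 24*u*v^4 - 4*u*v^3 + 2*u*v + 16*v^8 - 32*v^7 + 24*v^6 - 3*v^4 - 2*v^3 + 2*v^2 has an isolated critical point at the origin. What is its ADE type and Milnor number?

Type A1, Milnor number mu = 1.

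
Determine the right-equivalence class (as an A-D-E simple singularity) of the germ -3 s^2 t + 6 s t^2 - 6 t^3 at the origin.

D_4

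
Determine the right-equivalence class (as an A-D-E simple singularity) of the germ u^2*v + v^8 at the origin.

D9

The Hessian of f at 0 has rank 0. Corank 2; j^3 = u^2*v has shape L^2 M (L != M), so D-series; mu = 9 gives D_9.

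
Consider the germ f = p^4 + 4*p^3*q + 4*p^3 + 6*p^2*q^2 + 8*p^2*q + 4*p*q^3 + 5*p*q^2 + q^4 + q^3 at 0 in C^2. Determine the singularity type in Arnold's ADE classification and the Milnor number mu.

Type D5, Milnor number mu = 5.

The Hessian of f at 0 is [[0, 0], [0, 0]] with rank 0, so corank 2. A Groebner basis of the Jacobian ideal J(f) in C{p,q} is {p*q^2 + 2*p*q + q^2, -4*p*q + q^3 - 2*q^2, p^2 + 3*p*q/2 + q^2/2}; counting standard monomials gives mu = 5. Corank 2; j^3 = (p + q)*(2*p + q)^2 has shape L^2 M (L != M), so D-series; mu = 5 gives D_5.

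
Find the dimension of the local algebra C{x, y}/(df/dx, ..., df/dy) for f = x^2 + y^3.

2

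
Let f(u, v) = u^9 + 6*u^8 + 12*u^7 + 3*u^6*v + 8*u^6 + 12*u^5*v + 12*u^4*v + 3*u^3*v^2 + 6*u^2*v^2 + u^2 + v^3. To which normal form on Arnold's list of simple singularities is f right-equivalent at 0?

A2

The Hessian of f at 0 has rank 1. Corank 1: A-series; mu = 2 gives A_2.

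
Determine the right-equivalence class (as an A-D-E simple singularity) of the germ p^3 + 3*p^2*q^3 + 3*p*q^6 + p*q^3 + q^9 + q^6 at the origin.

E7

The Hessian of f at 0 has rank 0. Corank 2; j^3 = p^3 is a perfect cube, so E-series; the 4-jet and mu = 7 give E_7.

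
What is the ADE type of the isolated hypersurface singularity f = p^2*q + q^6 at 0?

D_{7}

The Hessian of f at 0 has rank 0. Corank 2; j^3 = p^2*q has shape L^2 M (L != M), so D-series; mu = 7 gives D_7.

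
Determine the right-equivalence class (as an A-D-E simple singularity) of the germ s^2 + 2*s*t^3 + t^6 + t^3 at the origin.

The Hessian of f at 0 is [[2, 0], [0, 0]] with rank 1, so corank 1. A Groebner basis of the Jacobian ideal J(f) in C{s,t} is {t^2, s}; counting standard monomials gives mu = 2. Corank 1: A-series; mu = 2 gives A_2.

A_{2}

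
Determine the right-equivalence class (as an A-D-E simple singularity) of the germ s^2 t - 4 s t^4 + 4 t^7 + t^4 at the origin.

The Hessian of f at 0 is [[0, 0], [0, 0]] with rank 0, so corank 2. A Groebner basis of the Jacobian ideal J(f) in C{s,t} is {s^3, s^2/4 + t^3, s*t}; counting standard monomials gives mu = 5. Corank 2; j^3 = s^2*t has shape L^2 M (L != M), so D-series; mu = 5 gives D_5.

D_{5}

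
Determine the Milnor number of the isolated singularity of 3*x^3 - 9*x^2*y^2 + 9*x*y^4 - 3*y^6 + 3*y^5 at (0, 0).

The Hessian of f at 0 is [[0, 0], [0, 0]] with rank 0, so corank 2. A Groebner basis of the Jacobian ideal J(f) in C{x,y} is {y^4, x^3, -x^2/2 + x*y^2}; counting standard monomials gives mu = 8. Corank 2; j^3 = 3*x^3 is a perfect cube, so E-series; the 5-jet and mu = 8 give E_8.

8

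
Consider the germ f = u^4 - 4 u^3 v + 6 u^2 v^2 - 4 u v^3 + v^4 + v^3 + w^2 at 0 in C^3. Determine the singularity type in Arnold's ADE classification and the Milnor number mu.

Type E_6, Milnor number mu = 6.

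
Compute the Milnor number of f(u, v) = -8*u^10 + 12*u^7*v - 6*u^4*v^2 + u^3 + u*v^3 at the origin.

The Hessian of f at 0 has rank 0. Corank 2; j^3 = u^3 is a perfect cube, so E-series; the 4-jet and mu = 7 give E_7.

7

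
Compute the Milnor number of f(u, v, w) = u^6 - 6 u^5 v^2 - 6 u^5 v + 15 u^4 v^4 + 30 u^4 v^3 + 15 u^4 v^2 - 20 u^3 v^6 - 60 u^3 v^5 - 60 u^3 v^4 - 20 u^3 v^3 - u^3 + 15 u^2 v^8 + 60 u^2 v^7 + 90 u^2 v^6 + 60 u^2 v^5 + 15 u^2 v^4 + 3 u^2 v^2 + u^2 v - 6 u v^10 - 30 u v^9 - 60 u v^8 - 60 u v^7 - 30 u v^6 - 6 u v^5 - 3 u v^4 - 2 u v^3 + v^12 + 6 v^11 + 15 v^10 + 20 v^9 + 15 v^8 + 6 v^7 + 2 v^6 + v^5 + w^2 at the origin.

7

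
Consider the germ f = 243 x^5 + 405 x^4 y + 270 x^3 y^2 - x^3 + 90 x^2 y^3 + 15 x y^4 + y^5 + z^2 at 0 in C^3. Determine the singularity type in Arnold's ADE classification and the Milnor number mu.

Type E_{8}, Milnor number mu = 8.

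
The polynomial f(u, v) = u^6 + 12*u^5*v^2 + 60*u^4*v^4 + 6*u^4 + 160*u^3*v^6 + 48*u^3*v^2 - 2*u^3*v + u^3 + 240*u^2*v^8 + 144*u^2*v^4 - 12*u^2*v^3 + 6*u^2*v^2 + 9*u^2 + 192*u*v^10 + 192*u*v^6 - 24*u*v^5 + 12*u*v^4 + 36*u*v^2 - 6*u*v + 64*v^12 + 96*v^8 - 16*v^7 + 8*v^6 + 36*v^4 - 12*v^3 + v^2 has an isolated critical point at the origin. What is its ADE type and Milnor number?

Type A_2, Milnor number mu = 2.

The Hessian of f at 0 has rank 1. Corank 1: A-series; mu = 2 gives A_2.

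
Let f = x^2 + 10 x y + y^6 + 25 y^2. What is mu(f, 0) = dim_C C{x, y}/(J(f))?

5

The Hessian of f at 0 has rank 1. Corank 1: A-series; mu = 5 gives A_5.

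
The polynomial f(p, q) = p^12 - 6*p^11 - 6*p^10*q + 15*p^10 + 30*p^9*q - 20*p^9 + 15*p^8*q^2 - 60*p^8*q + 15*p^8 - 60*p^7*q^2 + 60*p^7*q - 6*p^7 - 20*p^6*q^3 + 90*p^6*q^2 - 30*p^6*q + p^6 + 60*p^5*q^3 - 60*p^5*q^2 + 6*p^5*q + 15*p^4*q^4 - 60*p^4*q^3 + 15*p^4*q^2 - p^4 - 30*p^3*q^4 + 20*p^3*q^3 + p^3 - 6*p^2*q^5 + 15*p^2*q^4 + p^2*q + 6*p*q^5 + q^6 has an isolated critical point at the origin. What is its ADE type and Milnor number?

Type D_{7}, Milnor number mu = 7.

The Hessian of f at 0 has rank 0. Corank 2; j^3 = p^2*(p + q) has shape L^2 M (L != M), so D-series; mu = 7 gives D_7.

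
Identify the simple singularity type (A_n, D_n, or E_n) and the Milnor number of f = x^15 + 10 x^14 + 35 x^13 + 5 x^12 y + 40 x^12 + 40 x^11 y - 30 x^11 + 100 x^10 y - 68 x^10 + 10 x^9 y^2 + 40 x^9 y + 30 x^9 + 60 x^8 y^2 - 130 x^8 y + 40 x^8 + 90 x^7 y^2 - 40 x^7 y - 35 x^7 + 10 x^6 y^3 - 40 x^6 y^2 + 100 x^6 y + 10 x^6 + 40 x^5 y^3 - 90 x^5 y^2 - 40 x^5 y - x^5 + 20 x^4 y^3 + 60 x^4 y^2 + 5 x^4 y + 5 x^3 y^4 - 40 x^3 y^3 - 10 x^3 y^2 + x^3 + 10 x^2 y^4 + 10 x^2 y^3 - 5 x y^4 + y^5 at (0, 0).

Type E8, Milnor number mu = 8.

The Hessian of f at 0 is [[0, 0], [0, 0]] with rank 0, so corank 2. A Groebner basis of the Jacobian ideal J(f) in C{x,y} is {y^5, x*y^3 - y^4/4, x^2}; counting standard monomials gives mu = 8. Corank 2; j^3 = x^3 is a perfect cube, so E-series; the 5-jet and mu = 8 give E_8.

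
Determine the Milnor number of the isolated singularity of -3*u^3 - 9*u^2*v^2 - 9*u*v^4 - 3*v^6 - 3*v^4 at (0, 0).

The Hessian of f at 0 has rank 0. Corank 2; j^3 = -3*u^3 is a perfect cube, so E-series; the 4-jet and mu = 6 give E_6.

6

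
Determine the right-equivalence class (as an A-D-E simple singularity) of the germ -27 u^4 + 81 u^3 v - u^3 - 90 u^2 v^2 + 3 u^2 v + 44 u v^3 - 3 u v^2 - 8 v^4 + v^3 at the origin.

E_{7}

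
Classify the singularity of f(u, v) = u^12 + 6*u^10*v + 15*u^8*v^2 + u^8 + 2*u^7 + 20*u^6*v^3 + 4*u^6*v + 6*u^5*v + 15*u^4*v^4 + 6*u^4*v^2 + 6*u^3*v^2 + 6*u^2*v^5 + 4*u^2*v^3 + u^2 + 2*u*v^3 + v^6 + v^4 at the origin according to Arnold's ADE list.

A_3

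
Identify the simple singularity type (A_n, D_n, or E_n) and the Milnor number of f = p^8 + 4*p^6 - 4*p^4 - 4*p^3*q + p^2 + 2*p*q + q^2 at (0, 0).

The Hessian of f at 0 has rank 1. Corank 1: A-series; mu = 7 gives A_7.

Type A_7, Milnor number mu = 7.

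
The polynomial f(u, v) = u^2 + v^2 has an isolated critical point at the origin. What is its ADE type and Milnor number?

Type A1, Milnor number mu = 1.

The Hessian of f at 0 has rank 2. Corank 0: nondegenerate Morse point, so A_1.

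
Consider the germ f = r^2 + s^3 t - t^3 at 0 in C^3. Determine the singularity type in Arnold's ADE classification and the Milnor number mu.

Type E_{7}, Milnor number mu = 7.

The Hessian of f at 0 has rank 1. Corank 2; j^3 = -t^3 is a perfect cube, so E-series; the 4-jet and mu = 7 give E_7.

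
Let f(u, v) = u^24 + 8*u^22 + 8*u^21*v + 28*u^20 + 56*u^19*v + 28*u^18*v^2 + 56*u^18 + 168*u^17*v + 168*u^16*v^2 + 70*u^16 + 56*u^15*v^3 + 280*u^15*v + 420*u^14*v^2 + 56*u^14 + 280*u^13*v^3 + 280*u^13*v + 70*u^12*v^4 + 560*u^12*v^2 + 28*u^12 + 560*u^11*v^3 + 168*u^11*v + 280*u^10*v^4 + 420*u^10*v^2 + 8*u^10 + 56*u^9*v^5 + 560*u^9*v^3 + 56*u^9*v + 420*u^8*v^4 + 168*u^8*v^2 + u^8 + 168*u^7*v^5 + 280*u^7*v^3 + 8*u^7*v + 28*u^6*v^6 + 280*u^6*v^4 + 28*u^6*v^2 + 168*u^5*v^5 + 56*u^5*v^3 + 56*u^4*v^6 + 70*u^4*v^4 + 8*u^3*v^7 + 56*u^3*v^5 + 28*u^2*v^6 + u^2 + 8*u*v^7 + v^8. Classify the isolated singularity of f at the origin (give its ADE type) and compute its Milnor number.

Type A7, Milnor number mu = 7.

The Hessian of f at 0 has rank 1. Corank 1: A-series; mu = 7 gives A_7.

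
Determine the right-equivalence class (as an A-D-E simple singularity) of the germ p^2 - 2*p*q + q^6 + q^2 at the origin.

A5

The Hessian of f at 0 is [[2, -2], [-2, 2]] with rank 1, so corank 1. A Groebner basis of the Jacobian ideal J(f) in C{p,q} is {q^5, p - q}; counting standard monomials gives mu = 5. Corank 1: A-series; mu = 5 gives A_5.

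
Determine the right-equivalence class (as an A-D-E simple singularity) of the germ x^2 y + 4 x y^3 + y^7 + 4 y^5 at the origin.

D_{8}

The Hessian of f at 0 has rank 0. Corank 2; j^3 = x^2*y has shape L^2 M (L != M), so D-series; mu = 8 gives D_8.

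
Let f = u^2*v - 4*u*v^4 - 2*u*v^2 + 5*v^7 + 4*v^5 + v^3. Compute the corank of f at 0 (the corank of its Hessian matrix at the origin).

2

Hessian at 0 has rank 0.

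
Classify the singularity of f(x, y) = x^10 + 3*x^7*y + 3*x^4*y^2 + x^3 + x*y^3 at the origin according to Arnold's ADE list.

E_7

The Hessian of f at 0 has rank 0. Corank 2; j^3 = x^3 is a perfect cube, so E-series; the 4-jet and mu = 7 give E_7.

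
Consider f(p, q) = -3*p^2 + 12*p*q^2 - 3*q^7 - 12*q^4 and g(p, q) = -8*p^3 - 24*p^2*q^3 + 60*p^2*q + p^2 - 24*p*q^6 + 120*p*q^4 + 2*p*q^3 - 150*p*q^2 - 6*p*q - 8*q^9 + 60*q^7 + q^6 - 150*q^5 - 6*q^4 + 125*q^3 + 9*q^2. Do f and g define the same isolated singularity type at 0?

The Hessian of f at 0 is [[-6, 0], [0, 0]] with rank 1, so corank 1. A Groebner basis of the Jacobian ideal J(f) in C{p,q} is {p^3, -p/2 + q^2}; counting standard monomials gives mu = 6. Corank 1: A-series; mu = 6 gives A_6. The Hessian of g at 0 is [[2, -6], [-6, 18]] with rank 1, so corank 1. A Groebner basis of the Jacobian ideal J(g) in C{p,q} is {q^2, p - 3*q}; counting standard monomials gives mu = 2. Corank 1: A-series; mu = 2 gives A_2. f is A_6 but g is A_2, hence not right-equivalent.

No.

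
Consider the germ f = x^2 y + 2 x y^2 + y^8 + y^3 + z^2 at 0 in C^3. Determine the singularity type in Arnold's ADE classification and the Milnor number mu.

Type D_9, Milnor number mu = 9.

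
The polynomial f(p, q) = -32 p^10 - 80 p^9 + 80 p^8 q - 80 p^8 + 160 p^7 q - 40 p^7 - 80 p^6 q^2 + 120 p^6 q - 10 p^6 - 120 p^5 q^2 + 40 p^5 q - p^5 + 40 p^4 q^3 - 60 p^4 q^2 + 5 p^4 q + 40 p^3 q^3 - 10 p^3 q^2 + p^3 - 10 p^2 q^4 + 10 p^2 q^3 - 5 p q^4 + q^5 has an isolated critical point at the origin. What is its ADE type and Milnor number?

Type E_{8}, Milnor number mu = 8.

The Hessian of f at 0 is [[0, 0], [0, 0]] with rank 0, so corank 2. A Groebner basis of the Jacobian ideal J(f) in C{p,q} is {q^5, p*q^3 - q^4/4, p^2}; counting standard monomials gives mu = 8. Corank 2; j^3 = p^3 is a perfect cube, so E-series; the 5-jet and mu = 8 give E_8.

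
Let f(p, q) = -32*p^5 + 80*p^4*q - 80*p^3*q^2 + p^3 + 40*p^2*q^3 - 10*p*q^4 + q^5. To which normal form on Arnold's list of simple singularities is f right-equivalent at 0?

E_8

The Hessian of f at 0 is [[0, 0], [0, 0]] with rank 0, so corank 2. A Groebner basis of the Jacobian ideal J(f) in C{p,q} is {q^5, p*q^3 - q^4/8, p^2}; counting standard monomials gives mu = 8. Corank 2; j^3 = p^3 is a perfect cube, so E-series; the 5-jet and mu = 8 give E_8.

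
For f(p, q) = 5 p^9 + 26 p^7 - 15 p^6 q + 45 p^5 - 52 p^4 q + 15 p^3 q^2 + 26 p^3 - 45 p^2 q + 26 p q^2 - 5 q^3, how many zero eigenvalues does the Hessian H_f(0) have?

2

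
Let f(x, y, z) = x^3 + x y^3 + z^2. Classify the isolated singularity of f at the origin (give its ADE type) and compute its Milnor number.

The Hessian of f at 0 is [[0, 0, 0], [0, 0, 0], [0, 0, 2]] with rank 1, so corank 2. A Groebner basis of the Jacobian ideal J(f) in C{x,y,z} is {x^3, x*y^2, 3*x^2 + y^3, z}; counting standard monomials gives mu = 7. Corank 2; j^3 = x^3 is a perfect cube, so E-series; the 4-jet and mu = 7 give E_7.

Type E_7, Milnor number mu = 7.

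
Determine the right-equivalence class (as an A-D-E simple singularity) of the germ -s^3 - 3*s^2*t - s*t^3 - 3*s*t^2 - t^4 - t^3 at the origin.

E_7

The Hessian of f at 0 has rank 0. Corank 2; j^3 = -(s + t)^3 is a perfect cube, so E-series; the 4-jet and mu = 7 give E_7.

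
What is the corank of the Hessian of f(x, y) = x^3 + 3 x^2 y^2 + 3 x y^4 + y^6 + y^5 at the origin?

2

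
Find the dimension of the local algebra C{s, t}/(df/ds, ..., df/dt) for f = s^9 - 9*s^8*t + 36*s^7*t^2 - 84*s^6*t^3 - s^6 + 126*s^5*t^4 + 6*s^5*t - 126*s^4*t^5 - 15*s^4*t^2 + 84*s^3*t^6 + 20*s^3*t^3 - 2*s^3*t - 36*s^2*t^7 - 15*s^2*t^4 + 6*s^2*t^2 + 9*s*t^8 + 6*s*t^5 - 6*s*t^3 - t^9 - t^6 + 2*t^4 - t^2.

The Hessian of f at 0 is [[0, 0], [0, -2]] with rank 1, so corank 1. A Groebner basis of the Jacobian ideal J(f) in C{s,t} is {s^2*t^2, s^3 - 3*s^2*t + 3*s*t^2 + t, t^3}; counting standard monomials gives mu = 8. Corank 1: A-series; mu = 8 gives A_8.

8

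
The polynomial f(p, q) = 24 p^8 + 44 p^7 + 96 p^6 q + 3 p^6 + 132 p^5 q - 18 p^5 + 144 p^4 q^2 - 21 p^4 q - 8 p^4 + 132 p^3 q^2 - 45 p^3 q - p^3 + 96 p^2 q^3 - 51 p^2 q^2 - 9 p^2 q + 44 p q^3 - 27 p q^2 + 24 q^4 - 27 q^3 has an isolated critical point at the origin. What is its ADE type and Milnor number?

The Hessian of f at 0 has rank 0. Corank 2; j^3 = -(p + 3*q)^3 is a perfect cube, so E-series; the 4-jet and mu = 7 give E_7.

Type E_7, Milnor number mu = 7.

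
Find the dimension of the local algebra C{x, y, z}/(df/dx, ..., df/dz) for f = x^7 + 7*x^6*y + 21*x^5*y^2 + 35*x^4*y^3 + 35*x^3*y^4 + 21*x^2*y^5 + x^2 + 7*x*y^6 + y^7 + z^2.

The Hessian of f at 0 is [[2, 0, 0], [0, 0, 0], [0, 0, 2]] with rank 2, so corank 1. A Groebner basis of the Jacobian ideal J(f) in C{x,y,z} is {y^6, x, z}; counting standard monomials gives mu = 6. Corank 1: A-series; mu = 6 gives A_6.

6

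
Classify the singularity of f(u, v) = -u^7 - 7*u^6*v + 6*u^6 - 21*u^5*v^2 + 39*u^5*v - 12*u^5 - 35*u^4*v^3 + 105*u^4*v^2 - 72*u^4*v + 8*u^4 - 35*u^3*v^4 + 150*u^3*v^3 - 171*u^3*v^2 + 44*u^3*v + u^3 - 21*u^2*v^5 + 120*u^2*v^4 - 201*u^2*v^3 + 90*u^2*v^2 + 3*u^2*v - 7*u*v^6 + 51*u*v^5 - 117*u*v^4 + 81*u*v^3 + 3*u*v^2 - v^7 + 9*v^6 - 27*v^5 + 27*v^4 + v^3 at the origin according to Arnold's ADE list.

E_7

The Hessian of f at 0 is [[0, 0], [0, 0]] with rank 0, so corank 2. A Groebner basis of the Jacobian ideal J(f) in C{u,v} is {3*u^2/4 + 3*u*v/2 + v^4 + v^3/4 + 3*v^2/4, u^3 + 15*u^2/4 + 15*u*v/2 + 9*v^3/4 + 15*v^2/4, u^2*v - 9*u^2/4 - 9*u*v/2 - 7*v^3/4 - 9*v^2/4, u^2 + u*v^2 + 2*u*v + 4*v^3/3 + v^2}; counting standard monomials gives mu = 7. Corank 2; j^3 = (u + v)^3 is a perfect cube, so E-series; the 4-jet and mu = 7 give E_7.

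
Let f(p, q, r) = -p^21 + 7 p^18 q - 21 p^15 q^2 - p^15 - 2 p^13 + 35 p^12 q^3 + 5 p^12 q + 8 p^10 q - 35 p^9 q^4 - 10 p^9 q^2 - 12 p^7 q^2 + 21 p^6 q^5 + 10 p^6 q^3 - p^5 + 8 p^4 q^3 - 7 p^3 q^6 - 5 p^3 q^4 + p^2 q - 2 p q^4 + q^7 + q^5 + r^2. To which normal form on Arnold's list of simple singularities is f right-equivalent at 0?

The Hessian of f at 0 has rank 1. Corank 2; j^3 = p^2*q has shape L^2 M (L != M), so D-series; mu = 6 gives D_6.

D6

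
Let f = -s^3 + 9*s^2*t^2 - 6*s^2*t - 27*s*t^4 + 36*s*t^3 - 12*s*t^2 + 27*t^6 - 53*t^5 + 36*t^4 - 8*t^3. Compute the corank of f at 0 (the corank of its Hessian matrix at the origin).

2

The Hessian at 0 is [[0, 0], [0, 0]] of rank 0; hence corank 2.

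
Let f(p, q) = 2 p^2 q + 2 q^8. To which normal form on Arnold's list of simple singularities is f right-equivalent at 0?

The Hessian of f at 0 has rank 0. Corank 2; j^3 = 2*p^2*q has shape L^2 M (L != M), so D-series; mu = 9 gives D_9.

D9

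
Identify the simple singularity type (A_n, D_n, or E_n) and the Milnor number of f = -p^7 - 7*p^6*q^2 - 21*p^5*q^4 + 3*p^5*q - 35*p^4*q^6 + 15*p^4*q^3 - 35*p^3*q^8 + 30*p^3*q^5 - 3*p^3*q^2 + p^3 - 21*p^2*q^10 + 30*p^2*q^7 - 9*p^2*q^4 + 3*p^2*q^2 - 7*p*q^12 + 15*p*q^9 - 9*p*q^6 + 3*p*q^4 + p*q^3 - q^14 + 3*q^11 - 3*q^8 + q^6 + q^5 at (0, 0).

Type E_7, Milnor number mu = 7.

The Hessian of f at 0 is [[0, 0], [0, 0]] with rank 0, so corank 2. A Groebner basis of the Jacobian ideal J(f) in C{p,q} is {-p^2 + q^4 - q^3/3, p^3, p^2*q + p^2/3 + q^3/9, p^2 + p*q^2 + q^3/3}; counting standard monomials gives mu = 7. Corank 2; j^3 = p^3 is a perfect cube, so E-series; the 4-jet and mu = 7 give E_7.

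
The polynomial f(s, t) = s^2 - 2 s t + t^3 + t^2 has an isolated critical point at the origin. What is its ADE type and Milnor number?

The Hessian of f at 0 is [[2, -2], [-2, 2]] with rank 1, so corank 1. A Groebner basis of the Jacobian ideal J(f) in C{s,t} is {t^2, s - t}; counting standard monomials gives mu = 2. Corank 1: A-series; mu = 2 gives A_2.

Type A2, Milnor number mu = 2.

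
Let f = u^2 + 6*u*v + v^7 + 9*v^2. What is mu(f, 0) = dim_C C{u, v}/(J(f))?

The Hessian of f at 0 is [[2, 6], [6, 18]] with rank 1, so corank 1. A Groebner basis of the Jacobian ideal J(f) in C{u,v} is {v^6, u + 3*v}; counting standard monomials gives mu = 6. Corank 1: A-series; mu = 6 gives A_6.

6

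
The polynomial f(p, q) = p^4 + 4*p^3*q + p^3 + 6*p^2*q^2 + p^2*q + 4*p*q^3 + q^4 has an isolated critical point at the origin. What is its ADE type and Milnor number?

Type D_5, Milnor number mu = 5.

The Hessian of f at 0 has rank 0. Corank 2; j^3 = p^2*(p + q) has shape L^2 M (L != M), so D-series; mu = 5 gives D_5.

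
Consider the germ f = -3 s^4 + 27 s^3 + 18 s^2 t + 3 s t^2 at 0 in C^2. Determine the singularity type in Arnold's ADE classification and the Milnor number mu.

The Hessian of f at 0 is [[0, 0], [0, 0]] with rank 0, so corank 2. A Groebner basis of the Jacobian ideal J(f) in C{s,t} is {s*t^2 - 27*s*t/4 - 9*t^2/4, 81*s*t/4 + t^3 + 27*t^2/4, s^2 + s*t/3}; counting standard monomials gives mu = 5. Corank 2; j^3 = 3*s*(3*s + t)^2 has shape L^2 M (L != M), so D-series; mu = 5 gives D_5.

Type D_{5}, Milnor number mu = 5.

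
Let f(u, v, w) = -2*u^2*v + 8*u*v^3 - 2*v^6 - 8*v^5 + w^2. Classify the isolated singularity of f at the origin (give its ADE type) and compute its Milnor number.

The Hessian of f at 0 is [[0, 0, 0], [0, 0, 0], [0, 0, 2]] with rank 1, so corank 2. A Groebner basis of the Jacobian ideal J(f) in C{u,v,w} is {u^3, u^2*v + 2*u^2/3 - 4*u*v^2/3, -u*v/2 + v^3, w}; counting standard monomials gives mu = 7. Corank 2; j^3 = -2*u^2*v has shape L^2 M (L != M), so D-series; mu = 7 gives D_7.

Type D7, Milnor number mu = 7.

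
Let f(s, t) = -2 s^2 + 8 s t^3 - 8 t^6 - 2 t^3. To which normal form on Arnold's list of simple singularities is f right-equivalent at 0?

A_2

The Hessian of f at 0 has rank 1. Corank 1: A-series; mu = 2 gives A_2.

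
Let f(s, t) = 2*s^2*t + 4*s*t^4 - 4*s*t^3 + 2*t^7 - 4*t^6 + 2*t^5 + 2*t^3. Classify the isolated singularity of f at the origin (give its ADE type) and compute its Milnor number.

Type D_4, Milnor number mu = 4.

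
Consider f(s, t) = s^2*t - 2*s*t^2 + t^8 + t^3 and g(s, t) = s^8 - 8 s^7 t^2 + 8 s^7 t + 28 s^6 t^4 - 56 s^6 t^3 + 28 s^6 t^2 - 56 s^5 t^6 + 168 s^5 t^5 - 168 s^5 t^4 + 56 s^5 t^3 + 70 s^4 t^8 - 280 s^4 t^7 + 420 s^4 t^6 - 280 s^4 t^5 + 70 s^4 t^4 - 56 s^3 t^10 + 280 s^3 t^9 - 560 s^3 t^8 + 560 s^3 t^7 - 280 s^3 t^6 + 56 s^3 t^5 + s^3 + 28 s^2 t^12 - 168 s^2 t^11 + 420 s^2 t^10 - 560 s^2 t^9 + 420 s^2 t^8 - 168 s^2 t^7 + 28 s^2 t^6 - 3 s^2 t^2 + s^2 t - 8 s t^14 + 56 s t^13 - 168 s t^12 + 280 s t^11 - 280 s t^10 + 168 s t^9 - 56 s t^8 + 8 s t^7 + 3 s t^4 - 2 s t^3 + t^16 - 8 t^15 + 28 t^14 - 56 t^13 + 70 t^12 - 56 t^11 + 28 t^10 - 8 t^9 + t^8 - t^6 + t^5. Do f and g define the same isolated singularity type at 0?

The Hessian of f at 0 is [[0, 0], [0, 0]] with rank 0, so corank 2. A Groebner basis of the Jacobian ideal J(f) in C{s,t} is {s^2/8 + t^7 - t^2/8, s^3 - t^3, s*t - t^2}; counting standard monomials gives mu = 9. Corank 2; j^3 = t*(s - t)^2 has shape L^2 M (L != M), so D-series; mu = 9 gives D_9. The Hessian of g at 0 is [[0, 0], [0, 0]] with rank 0, so corank 2. A Groebner basis of the Jacobian ideal J(g) in C{s,t} is {s^4, s^3*t - s*t/8 + t^3/8, -s^2 - s*t + t^4 + t^3, -s^2 + s*t^2 - s*t + t^3}; counting standard monomials gives mu = 9. Corank 2; j^3 = s^2*(s + t) has shape L^2 M (L != M), so D-series; mu = 9 gives D_9. Both have type D_9, hence right-equivalent.

Yes.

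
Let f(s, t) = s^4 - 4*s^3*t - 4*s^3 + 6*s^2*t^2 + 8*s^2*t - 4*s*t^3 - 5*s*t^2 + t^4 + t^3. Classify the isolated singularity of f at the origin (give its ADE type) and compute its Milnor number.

Type D_{5}, Milnor number mu = 5.

The Hessian of f at 0 has rank 0. Corank 2; j^3 = -(s - t)*(2*s - t)^2 has shape L^2 M (L != M), so D-series; mu = 5 gives D_5.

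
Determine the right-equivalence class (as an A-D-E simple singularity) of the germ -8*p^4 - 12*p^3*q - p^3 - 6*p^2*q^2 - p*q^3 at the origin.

The Hessian of f at 0 has rank 0. Corank 2; j^3 = -p^3 is a perfect cube, so E-series; the 4-jet and mu = 7 give E_7.

E_7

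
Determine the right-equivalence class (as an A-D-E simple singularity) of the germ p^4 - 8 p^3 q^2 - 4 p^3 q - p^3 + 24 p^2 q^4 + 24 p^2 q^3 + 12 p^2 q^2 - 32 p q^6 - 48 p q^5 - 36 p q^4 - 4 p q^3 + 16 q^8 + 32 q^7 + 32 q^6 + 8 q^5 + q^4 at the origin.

The Hessian of f at 0 has rank 0. Corank 2; j^3 = -p^3 is a perfect cube, so E-series; the 4-jet and mu = 6 give E_6.

E_{6}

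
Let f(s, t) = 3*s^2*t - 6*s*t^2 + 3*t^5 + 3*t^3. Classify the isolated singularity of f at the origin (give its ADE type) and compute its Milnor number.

Type D_6, Milnor number mu = 6.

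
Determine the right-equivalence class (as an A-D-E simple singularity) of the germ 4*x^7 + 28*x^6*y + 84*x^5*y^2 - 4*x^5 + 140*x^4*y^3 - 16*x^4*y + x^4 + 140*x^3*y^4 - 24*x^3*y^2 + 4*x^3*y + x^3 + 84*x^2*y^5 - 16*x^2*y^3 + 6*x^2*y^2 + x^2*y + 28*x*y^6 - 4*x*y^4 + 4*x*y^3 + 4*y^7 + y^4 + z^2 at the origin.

D_5

The Hessian of f at 0 is [[0, 0, 0], [0, 0, 0], [0, 0, 2]] with rank 1, so corank 2. A Groebner basis of the Jacobian ideal J(f) in C{x,y,z} is {x*y^2, -x*y/4 + y^3, x^2 + x*y, z}; counting standard monomials gives mu = 5. Corank 2; j^3 = x^2*(x + y) has shape L^2 M (L != M), so D-series; mu = 5 gives D_5.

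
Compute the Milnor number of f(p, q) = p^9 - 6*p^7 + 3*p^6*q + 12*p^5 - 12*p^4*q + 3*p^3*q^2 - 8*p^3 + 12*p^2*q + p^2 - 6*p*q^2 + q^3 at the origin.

2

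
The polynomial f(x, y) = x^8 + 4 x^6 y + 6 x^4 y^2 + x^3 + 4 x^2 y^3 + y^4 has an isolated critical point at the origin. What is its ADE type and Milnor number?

Type E_{6}, Milnor number mu = 6.

The Hessian of f at 0 is [[0, 0], [0, 0]] with rank 0, so corank 2. A Groebner basis of the Jacobian ideal J(f) in C{x,y} is {y^3, x^2}; counting standard monomials gives mu = 6. Corank 2; j^3 = x^3 is a perfect cube, so E-series; the 4-jet and mu = 6 give E_6.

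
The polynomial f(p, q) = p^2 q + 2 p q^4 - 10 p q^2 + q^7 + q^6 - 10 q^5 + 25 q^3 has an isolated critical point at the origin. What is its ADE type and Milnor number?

Type D_7, Milnor number mu = 7.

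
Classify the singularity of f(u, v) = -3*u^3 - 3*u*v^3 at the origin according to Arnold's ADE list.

E_7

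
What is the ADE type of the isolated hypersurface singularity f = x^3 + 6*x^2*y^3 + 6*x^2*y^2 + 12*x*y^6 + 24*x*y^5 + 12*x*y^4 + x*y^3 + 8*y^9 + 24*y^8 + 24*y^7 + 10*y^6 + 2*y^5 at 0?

E_{7}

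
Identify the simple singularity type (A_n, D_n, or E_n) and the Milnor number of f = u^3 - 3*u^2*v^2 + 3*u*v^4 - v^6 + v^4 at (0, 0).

The Hessian of f at 0 has rank 0. Corank 2; j^3 = u^3 is a perfect cube, so E-series; the 4-jet and mu = 6 give E_6.

Type E_6, Milnor number mu = 6.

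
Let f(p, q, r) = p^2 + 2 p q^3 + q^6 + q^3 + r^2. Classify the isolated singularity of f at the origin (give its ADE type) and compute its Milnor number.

Type A2, Milnor number mu = 2.

The Hessian of f at 0 has rank 2. Corank 1: A-series; mu = 2 gives A_2.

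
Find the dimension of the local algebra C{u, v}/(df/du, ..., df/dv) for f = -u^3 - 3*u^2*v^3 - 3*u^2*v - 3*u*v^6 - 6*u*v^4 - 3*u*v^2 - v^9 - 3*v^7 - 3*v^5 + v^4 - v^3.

6

The Hessian of f at 0 has rank 0. Corank 2; j^3 = -(u + v)^3 is a perfect cube, so E-series; the 4-jet and mu = 6 give E_6.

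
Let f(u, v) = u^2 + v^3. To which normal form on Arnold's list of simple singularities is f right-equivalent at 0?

The Hessian of f at 0 has rank 1. Corank 1: A-series; mu = 2 gives A_2.

A2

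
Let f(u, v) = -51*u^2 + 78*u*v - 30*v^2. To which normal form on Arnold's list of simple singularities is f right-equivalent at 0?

The Hessian of f at 0 has rank 2. Corank 0: nondegenerate Morse point, so A_1.

A1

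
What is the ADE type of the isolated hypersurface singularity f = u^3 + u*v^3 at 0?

The Hessian of f at 0 has rank 0. Corank 2; j^3 = u^3 is a perfect cube, so E-series; the 4-jet and mu = 7 give E_7.

E_7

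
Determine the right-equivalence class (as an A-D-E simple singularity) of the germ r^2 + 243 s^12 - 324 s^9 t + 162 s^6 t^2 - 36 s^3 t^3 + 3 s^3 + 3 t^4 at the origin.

E_6

The Hessian of f at 0 has rank 1. Corank 2; j^3 = 3*s^3 is a perfect cube, so E-series; the 4-jet and mu = 6 give E_6.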